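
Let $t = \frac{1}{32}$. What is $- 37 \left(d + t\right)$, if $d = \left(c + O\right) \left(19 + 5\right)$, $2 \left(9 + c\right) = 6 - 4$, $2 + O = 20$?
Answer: $- \frac{284197}{32} \approx -8881.2$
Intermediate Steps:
$O = 18$ ($O = -2 + 20 = 18$)
$c = -8$ ($c = -9 + \frac{6 - 4}{2} = -9 + \frac{1}{2} \cdot 2 = -9 + 1 = -8$)
$d = 240$ ($d = \left(-8 + 18\right) \left(19 + 5\right) = 10 \cdot 24 = 240$)
$t = \frac{1}{32} \approx 0.03125$
$- 37 \left(d + t\right) = - 37 \left(240 + \frac{1}{32}\right) = \left(-37\right) \frac{7681}{32} = - \frac{284197}{32}$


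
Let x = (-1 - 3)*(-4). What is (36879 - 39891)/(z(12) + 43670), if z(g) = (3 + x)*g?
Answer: -1506/21949 ≈ -0.068614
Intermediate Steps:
x = 16 (x = -4*(-4) = 16)
z(g) = 19*g (z(g) = (3 + 16)*g = 19*g)
(36879 - 39891)/(z(12) + 43670) = (36879 - 39891)/(19*12 + 43670) = -3012/(228 + 43670) = -3012/43898 = -3012*1/43898 = -1506/21949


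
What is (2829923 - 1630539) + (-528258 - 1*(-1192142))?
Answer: 1863268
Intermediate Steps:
(2829923 - 1630539) + (-528258 - 1*(-1192142)) = 1199384 + (-528258 + 1192142) = 1199384 + 663884 = 1863268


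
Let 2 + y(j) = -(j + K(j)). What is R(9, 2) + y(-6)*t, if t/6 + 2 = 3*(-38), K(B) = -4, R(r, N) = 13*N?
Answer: -5542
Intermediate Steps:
t = -696 (t = -12 + 6*(3*(-38)) = -12 + 6*(-114) = -12 - 684 = -696)
y(j) = 2 - j (y(j) = -2 - (j - 4) = -2 - (-4 + j) = -2 + (4 - j) = 2 - j)
R(9, 2) + y(-6)*t = 13*2 + (2 - 1*(-6))*(-696) = 26 + (2 + 6)*(-696) = 26 + 8*(-696) = 26 - 5568 = -5542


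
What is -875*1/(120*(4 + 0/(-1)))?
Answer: -175/96 ≈ -1.8229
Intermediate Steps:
-875*1/(120*(4 + 0/(-1))) = -875*1/(120*(4 + 0*(-1))) = -875*1/(120*(4 + 0)) = -875/((-160*(-3))) = -875/((-40*(-12))) = -875/480 = -875*1/480 = -175/96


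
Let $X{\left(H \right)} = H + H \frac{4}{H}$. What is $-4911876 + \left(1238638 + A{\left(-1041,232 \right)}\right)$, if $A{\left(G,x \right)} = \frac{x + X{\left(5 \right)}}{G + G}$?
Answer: $- \frac{7647681757}{2082} \approx -3.6732 \cdot 10^{6}$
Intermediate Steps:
$X{\left(H \right)} = 4 + H$ ($X{\left(H \right)} = H + 4 = 4 + H$)
$A{\left(G,x \right)} = \frac{9 + x}{2 G}$ ($A{\left(G,x \right)} = \frac{x + \left(4 + 5\right)}{G + G} = \frac{x + 9}{2 G} = \left(9 + x\right) \frac{1}{2 G} = \frac{9 + x}{2 G}$)
$-4911876 + \left(1238638 + A{\left(-1041,232 \right)}\right) = -4911876 + \left(1238638 + \frac{9 + 232}{2 \left(-1041\right)}\right) = -4911876 + \left(1238638 + \frac{1}{2} \left(- \frac{1}{1041}\right) 241\right) = -4911876 + \left(1238638 - \frac{241}{2082}\right) = -4911876 + \frac{2578844075}{2082} = - \frac{7647681757}{2082}$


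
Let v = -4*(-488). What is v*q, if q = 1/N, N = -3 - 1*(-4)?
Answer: 1952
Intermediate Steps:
v = 1952
N = 1 (N = -3 + 4 = 1)
q = 1 (q = 1/1 = 1)
v*q = 1952*1 = 1952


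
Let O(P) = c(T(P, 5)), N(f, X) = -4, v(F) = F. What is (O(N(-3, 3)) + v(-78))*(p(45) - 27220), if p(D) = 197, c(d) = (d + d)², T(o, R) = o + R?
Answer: 1999702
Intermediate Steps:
T(o, R) = R + o
c(d) = 4*d² (c(d) = (2*d)² = 4*d²)
O(P) = 4*(5 + P)²
(O(N(-3, 3)) + v(-78))*(p(45) - 27220) = (4*(5 - 4)² - 78)*(197 - 27220) = (4*1² - 78)*(-27023) = (4*1 - 78)*(-27023) = (4 - 78)*(-27023) = -74*(-27023) = 1999702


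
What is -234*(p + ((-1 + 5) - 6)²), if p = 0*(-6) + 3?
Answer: -1638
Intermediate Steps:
p = 3 (p = 0 + 3 = 3)
-234*(p + ((-1 + 5) - 6)²) = -234*(3 + ((-1 + 5) - 6)²) = -234*(3 + (4 - 6)²) = -234*(3 + (-2)²) = -234*(3 + 4) = -234*7 = -1638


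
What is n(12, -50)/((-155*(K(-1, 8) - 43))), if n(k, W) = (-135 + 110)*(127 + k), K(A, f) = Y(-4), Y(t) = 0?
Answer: -695/1333 ≈ -0.52138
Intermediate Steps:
K(A, f) = 0
n(k, W) = -3175 - 25*k (n(k, W) = -25*(127 + k) = -3175 - 25*k)
n(12, -50)/((-155*(K(-1, 8) - 43))) = (-3175 - 25*12)/((-155*(0 - 43))) = (-3175 - 300)/((-155*(-43))) = -3475/6665 = -3475*1/6665 = -695/1333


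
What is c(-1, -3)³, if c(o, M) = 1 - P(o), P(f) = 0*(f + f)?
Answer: 1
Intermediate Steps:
P(f) = 0 (P(f) = 0*(2*f) = 0)
c(o, M) = 1 (c(o, M) = 1 - 1*0 = 1 + 0 = 1)
c(-1, -3)³ = 1³ = 1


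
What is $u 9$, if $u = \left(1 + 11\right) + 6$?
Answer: $162$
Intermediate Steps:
$u = 18$ ($u = 12 + 6 = 18$)
$u 9 = 18 \cdot 9 = 162$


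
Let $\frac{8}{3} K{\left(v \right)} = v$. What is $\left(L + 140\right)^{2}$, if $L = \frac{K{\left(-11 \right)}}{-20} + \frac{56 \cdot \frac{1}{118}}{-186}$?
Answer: $\frac{15150564905192161}{770743526400} \approx 19657.0$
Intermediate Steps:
$K{\left(v \right)} = \frac{3 v}{8}$
$L = \frac{178831}{877920}$ ($L = \frac{\frac{3}{8} \left(-11\right)}{-20} + \frac{56 \cdot \frac{1}{118}}{-186} = \left(- \frac{33}{8}\right) \left(- \frac{1}{20}\right) + 56 \cdot \frac{1}{118} \left(- \frac{1}{186}\right) = \frac{33}{160} + \frac{28}{59} \left(- \frac{1}{186}\right) = \frac{33}{160} - \frac{14}{5487} = \frac{178831}{877920} \approx 0.2037$)
$\left(L + 140\right)^{2} = \left(\frac{178831}{877920} + 140\right)^{2} = \left(\frac{123087631}{877920}\right)^{2} = \frac{15150564905192161}{770743526400}$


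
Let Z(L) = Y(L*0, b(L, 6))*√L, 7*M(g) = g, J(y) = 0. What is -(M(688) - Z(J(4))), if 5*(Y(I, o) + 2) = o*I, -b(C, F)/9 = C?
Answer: -688/7 ≈ -98.286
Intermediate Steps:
b(C, F) = -9*C
M(g) = g/7
Y(I, o) = -2 + I*o/5 (Y(I, o) = -2 + (o*I)/5 = -2 + (I*o)/5 = -2 + I*o/5)
Z(L) = -2*√L (Z(L) = (-2 + (L*0)*(-9*L)/5)*√L = (-2 + (⅕)*0*(-9*L))*√L = (-2 + 0)*√L = -2*√L)
-(M(688) - Z(J(4))) = -((⅐)*688 - (-2)*√0) = -(688/7 - (-2)*0) = -(688/7 - 1*0) = -(688/7 + 0) = -1*688/7 = -688/7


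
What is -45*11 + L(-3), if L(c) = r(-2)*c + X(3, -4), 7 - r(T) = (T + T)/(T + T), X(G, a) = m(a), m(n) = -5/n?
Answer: -2047/4 ≈ -511.75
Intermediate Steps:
X(G, a) = -5/a
r(T) = 6 (r(T) = 7 - (T + T)/(T + T) = 7 - 2*T/(2*T) = 7 - 2*T*1/(2*T) = 7 - 1*1 = 7 - 1 = 6)
L(c) = 5/4 + 6*c (L(c) = 6*c - 5/(-4) = 6*c - 5*(-¼) = 6*c + 5/4 = 5/4 + 6*c)
-45*11 + L(-3) = -45*11 + (5/4 + 6*(-3)) = -495 + (5/4 - 18) = -495 - 67/4 = -2047/4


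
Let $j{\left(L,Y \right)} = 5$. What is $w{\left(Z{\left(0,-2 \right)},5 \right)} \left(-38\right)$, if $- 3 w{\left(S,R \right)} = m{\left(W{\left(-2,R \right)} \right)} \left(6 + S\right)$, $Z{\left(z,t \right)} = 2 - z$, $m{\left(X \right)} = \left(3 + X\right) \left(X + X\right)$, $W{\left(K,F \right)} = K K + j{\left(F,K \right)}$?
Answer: $21888$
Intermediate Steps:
$W{\left(K,F \right)} = 5 + K^{2}$ ($W{\left(K,F \right)} = K K + 5 = K^{2} + 5 = 5 + K^{2}$)
$m{\left(X \right)} = 2 X \left(3 + X\right)$ ($m{\left(X \right)} = \left(3 + X\right) 2 X = 2 X \left(3 + X\right)$)
$w{\left(S,R \right)} = -432 - 72 S$ ($w{\left(S,R \right)} = - \frac{2 \left(5 + \left(-2\right)^{2}\right) \left(3 + \left(5 + \left(-2\right)^{2}\right)\right) \left(6 + S\right)}{3} = - \frac{2 \left(5 + 4\right) \left(3 + \left(5 + 4\right)\right) \left(6 + S\right)}{3} = - \frac{2 \cdot 9 \left(3 + 9\right) \left(6 + S\right)}{3} = - \frac{2 \cdot 9 \cdot 12 \left(6 + S\right)}{3} = - \frac{216 \left(6 + S\right)}{3} = - \frac{1296 + 216 S}{3} = -432 - 72 S$)
$w{\left(Z{\left(0,-2 \right)},5 \right)} \left(-38\right) = \left(-432 - 72 \left(2 - 0\right)\right) \left(-38\right) = \left(-432 - 72 \left(2 + 0\right)\right) \left(-38\right) = \left(-432 - 144\right) \left(-38\right) = \left(-576\right) \left(-38\right) = 21888$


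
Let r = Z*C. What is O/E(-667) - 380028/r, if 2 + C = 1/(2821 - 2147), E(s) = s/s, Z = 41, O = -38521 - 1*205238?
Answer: -4401979807/18409 ≈ -2.3912e+5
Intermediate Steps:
O = -243759 (O = -38521 - 205238 = -243759)
E(s) = 1
C = -1347/674 (C = -2 + 1/(2821 - 2147) = -2 + 1/674 = -1347/674 ≈ -1.9985)
r = -55227/674 (r = 41*(-1347/674) = -55227/674 ≈ -81.939)
O/E(-667) - 380028/r = -243759/1 - 380028/(-55227/674) = -243759*1 - 380028*(-674/55227) = -243759 + 85379624/18409 = -4401979807/18409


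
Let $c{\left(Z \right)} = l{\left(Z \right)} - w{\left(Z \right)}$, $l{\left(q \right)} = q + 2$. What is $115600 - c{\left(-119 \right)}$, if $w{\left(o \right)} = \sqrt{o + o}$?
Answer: $115717 + i \sqrt{238} \approx 1.1572 \cdot 10^{5} + 15.427 i$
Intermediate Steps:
$w{\left(o \right)} = \sqrt{2} \sqrt{o}$ ($w{\left(o \right)} = \sqrt{2 o} = \sqrt{2} \sqrt{o}$)
$l{\left(q \right)} = 2 + q$
$c{\left(Z \right)} = 2 + Z - \sqrt{2} \sqrt{Z}$ ($c{\left(Z \right)} = \left(2 + Z\right) - \sqrt{2} \sqrt{Z} = 2 + Z - \sqrt{2} \sqrt{Z}$)
$115600 - c{\left(-119 \right)} = 115600 - \left(2 - 119 - \sqrt{2} \sqrt{-119}\right) = 115600 - \left(2 - 119 - \sqrt{2} i \sqrt{119}\right) = 115600 - \left(2 - 119 - i \sqrt{238}\right) = 115600 - \left(-117 - i \sqrt{238}\right) = 115600 + \left(117 + i \sqrt{238}\right) = 115717 + i \sqrt{238}$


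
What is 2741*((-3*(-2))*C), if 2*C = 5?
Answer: 41115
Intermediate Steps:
C = 5/2 (C = (1/2)*5 = 5/2 ≈ 2.5000)
2741*((-3*(-2))*C) = 2741*(-3*(-2)*(5/2)) = 2741*(6*(5/2)) = 2741*15 = 41115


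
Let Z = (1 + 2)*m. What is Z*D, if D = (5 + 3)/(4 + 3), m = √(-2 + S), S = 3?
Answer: 24/7 ≈ 3.4286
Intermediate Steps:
m = 1 (m = √(-2 + 3) = √1 = 1)
D = 8/7 ≈ 1.1429
Z = 3 (Z = (1 + 2)*1 = 3*1 = 3)
Z*D = 3*(8/7) = 24/7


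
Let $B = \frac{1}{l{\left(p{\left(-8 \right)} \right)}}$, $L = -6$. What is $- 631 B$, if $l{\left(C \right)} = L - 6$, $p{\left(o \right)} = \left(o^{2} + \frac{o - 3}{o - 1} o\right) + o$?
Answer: $\frac{631}{12} \approx 52.583$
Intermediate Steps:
$p{\left(o \right)} = o + o^{2} + \frac{o \left(-3 + o\right)}{-1 + o}$ ($p{\left(o \right)} = \left(o^{2} + \frac{-3 + o}{-1 + o} o\right) + o = \left(o^{2} + \frac{o \left(-3 + o\right)}{-1 + o}\right) + o = o + o^{2} + \frac{o \left(-3 + o\right)}{-1 + o}$)
$l{\left(C \right)} = -12$ ($l{\left(C \right)} = -6 - 6 = -12$)
$B = - \frac{1}{12}$ ($B = \frac{1}{-12} = - \frac{1}{12} \approx -0.083333$)
$- 631 B = \left(-631\right) \left(- \frac{1}{12}\right) = \frac{631}{12}$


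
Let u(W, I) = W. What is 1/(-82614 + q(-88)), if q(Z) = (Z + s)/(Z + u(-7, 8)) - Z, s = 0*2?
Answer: -95/7839882 ≈ -1.2118e-5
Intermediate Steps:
s = 0
q(Z) = -Z + Z/(-7 + Z) (q(Z) = (Z + 0)/(Z - 7) - Z = Z/(-7 + Z) - Z = -Z + Z/(-7 + Z))
1/(-82614 + q(-88)) = 1/(-82614 - 88*(8 - 1*(-88))/(-7 - 88)) = 1/(-82614 - 88*(8 + 88)/(-95)) = 1/(-82614 - 88*(-1/95)*96) = 1/(-82614 + 8448/95) = 1/(-7839882/95) = -95/7839882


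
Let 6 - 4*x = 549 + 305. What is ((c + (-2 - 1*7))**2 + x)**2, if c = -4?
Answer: 1849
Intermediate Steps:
x = -212 (x = 3/2 - (549 + 305)/4 = 3/2 - 1/4*854 = 3/2 - 427/2 = -212)
((c + (-2 - 1*7))**2 + x)**2 = ((-4 + (-2 - 1*7))**2 - 212)**2 = ((-4 + (-2 - 7))**2 - 212)**2 = ((-4 - 9)**2 - 212)**2 = ((-13)**2 - 212)**2 = (169 - 212)**2 = (-43)**2 = 1849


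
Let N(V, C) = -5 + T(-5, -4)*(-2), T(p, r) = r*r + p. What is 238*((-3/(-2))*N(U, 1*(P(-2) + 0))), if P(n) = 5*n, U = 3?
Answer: -9639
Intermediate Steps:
T(p, r) = p + r² (T(p, r) = r² + p = p + r²)
N(V, C) = -27 (N(V, C) = -5 + (-5 + (-4)²)*(-2) = -5 + (-5 + 16)*(-2) = -5 + 11*(-2) = -5 - 22 = -27)
238*((-3/(-2))*N(U, 1*(P(-2) + 0))) = 238*(-3/(-2)*(-27)) = 238*(-3*(-½)*(-27)) = 238*((3/2)*(-27)) = 238*(-81/2) = -9639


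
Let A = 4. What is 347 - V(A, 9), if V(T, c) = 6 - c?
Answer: 350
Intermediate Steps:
347 - V(A, 9) = 347 - (6 - 1*9) = 347 - (6 - 9) = 347 - 1*(-3) = 347 + 3 = 350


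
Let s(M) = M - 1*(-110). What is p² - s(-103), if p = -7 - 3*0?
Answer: 42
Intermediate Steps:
s(M) = 110 + M (s(M) = M + 110 = 110 + M)
p = -7 (p = -7 + 0 = -7)
p² - s(-103) = (-7)² - (110 - 103) = 49 - 1*7 = 49 - 7 = 42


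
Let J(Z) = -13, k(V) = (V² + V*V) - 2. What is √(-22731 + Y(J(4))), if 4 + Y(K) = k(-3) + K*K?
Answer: 5*I*√902 ≈ 150.17*I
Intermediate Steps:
k(V) = -2 + 2*V² (k(V) = (V² + V²) - 2 = 2*V² - 2 = -2 + 2*V²)
Y(K) = 12 + K² (Y(K) = -4 + ((-2 + 2*(-3)²) + K*K) = -4 + ((-2 + 2*9) + K²) = -4 + ((-2 + 18) + K²) = -4 + (16 + K²) = 12 + K²)
√(-22731 + Y(J(4))) = √(-22731 + (12 + (-13)²)) = √(-22731 + (12 + 169)) = √(-22731 + 181) = √(-22550) = 5*I*√902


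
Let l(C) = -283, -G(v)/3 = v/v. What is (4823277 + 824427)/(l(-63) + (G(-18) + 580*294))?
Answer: 2823852/85117 ≈ 33.176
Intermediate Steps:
G(v) = -3 (G(v) = -3*v/v = -3*1 = -3)
(4823277 + 824427)/(l(-63) + (G(-18) + 580*294)) = (4823277 + 824427)/(-283 + (-3 + 580*294)) = 5647704/(-283 + (-3 + 170520)) = 5647704/(-283 + 170517) = 5647704/170234 = 5647704*(1/170234) = 2823852/85117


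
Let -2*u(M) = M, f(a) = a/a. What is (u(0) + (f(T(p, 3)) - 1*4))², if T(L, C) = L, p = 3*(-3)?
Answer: 9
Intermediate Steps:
p = -9
f(a) = 1
u(M) = -M/2
(u(0) + (f(T(p, 3)) - 1*4))² = (-½*0 + (1 - 1*4))² = (0 + (1 - 4))² = (0 - 3)² = (-3)² = 9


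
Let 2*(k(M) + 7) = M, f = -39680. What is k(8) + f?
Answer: -39683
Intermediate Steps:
k(M) = -7 + M/2
k(8) + f = (-7 + (½)*8) - 39680 = (-7 + 4) - 39680 = -3 - 39680 = -39683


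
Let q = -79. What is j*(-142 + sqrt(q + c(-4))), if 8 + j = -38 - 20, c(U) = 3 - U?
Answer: 9372 - 396*I*sqrt(2) ≈ 9372.0 - 560.03*I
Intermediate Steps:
j = -66 (j = -8 + (-38 - 20) = -8 - 58 = -66)
j*(-142 + sqrt(q + c(-4))) = -66*(-142 + sqrt(-79 + (3 - 1*(-4)))) = -66*(-142 + sqrt(-79 + (3 + 4))) = -66*(-142 + sqrt(-79 + 7)) = -66*(-142 + sqrt(-72)) = -66*(-142 + 6*I*sqrt(2)) = 9372 - 396*I*sqrt(2)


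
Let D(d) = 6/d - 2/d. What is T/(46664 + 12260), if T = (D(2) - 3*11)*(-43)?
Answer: 1333/58924 ≈ 0.022622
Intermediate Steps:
D(d) = 4/d
T = 1333 (T = (4/2 - 3*11)*(-43) = (4*(½) - 33)*(-43) = (2 - 33)*(-43) = -31*(-43) = 1333)
T/(46664 + 12260) = 1333/(46664 + 12260) = 1333/58924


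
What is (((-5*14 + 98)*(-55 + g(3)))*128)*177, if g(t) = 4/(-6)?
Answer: -35313152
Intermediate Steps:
g(t) = -2/3 (g(t) = 4*(-1/6) = -2/3)
(((-5*14 + 98)*(-55 + g(3)))*128)*177 = (((-5*14 + 98)*(-55 - 2/3))*128)*177 = (((-70 + 98)*(-167/3))*128)*177 = ((28*(-167/3))*128)*177 = -4676/3*128*177 = -598528/3*177 = -35313152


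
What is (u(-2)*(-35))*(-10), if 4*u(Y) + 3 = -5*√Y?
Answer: -525/2 - 875*I*√2/2 ≈ -262.5 - 618.72*I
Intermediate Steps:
u(Y) = -¾ - 5*√Y/4 (u(Y) = -¾ + (-5*√Y)/4 = -¾ - 5*√Y/4)
(u(-2)*(-35))*(-10) = ((-¾ - 5*I*√2/4)*(-35))*(-10) = (105/4 + 175*I*√2/4)*(-10) = -525/2 - 875*I*√2/2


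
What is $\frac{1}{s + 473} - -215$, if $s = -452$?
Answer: $\frac{4516}{21} \approx 215.05$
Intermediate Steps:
$\frac{1}{s + 473} - -215 = \frac{1}{-452 + 473} - -215 = \frac{1}{21} + 215 = \frac{4516}{21}$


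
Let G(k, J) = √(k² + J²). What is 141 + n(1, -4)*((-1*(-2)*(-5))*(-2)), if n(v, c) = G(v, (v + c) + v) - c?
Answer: 221 + 20*√5 ≈ 265.72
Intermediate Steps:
G(k, J) = √(J² + k²)
n(v, c) = √(v² + (c + 2*v)²) - c (n(v, c) = √(((v + c) + v)² + v²) - c = √(((c + v) + v)² + v²) - c = √((c + 2*v)² + v²) - c = √(v² + (c + 2*v)²) - c)
141 + n(1, -4)*((-1*(-2)*(-5))*(-2)) = 141 + (√(1² + (-4 + 2*1)²) - 1*(-4))*((-1*(-2)*(-5))*(-2)) = 141 + (√(1 + (-4 + 2)²) + 4)*((2*(-5))*(-2)) = 141 + (√(1 + (-2)²) + 4)*(-10*(-2)) = 141 + (√(1 + 4) + 4)*20 = 141 + (√5 + 4)*20 = 141 + (4 + √5)*20 = 141 + (80 + 20*√5) = 221 + 20*√5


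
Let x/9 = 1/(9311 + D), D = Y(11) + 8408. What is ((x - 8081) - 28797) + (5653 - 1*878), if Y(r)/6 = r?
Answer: -570951846/17785 ≈ -32103.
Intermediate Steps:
Y(r) = 6*r
D = 8474 (D = 6*11 + 8408 = 66 + 8408 = 8474)
x = 9/17785 (x = 9/(9311 + 8474) = 9/17785 ≈ 0.00050604)
((x - 8081) - 28797) + (5653 - 1*878) = ((9/17785 - 8081) - 28797) + (5653 - 1*878) = (-143720576/17785 - 28797) + (5653 - 878) = -655875221/17785 + 4775 = -570951846/17785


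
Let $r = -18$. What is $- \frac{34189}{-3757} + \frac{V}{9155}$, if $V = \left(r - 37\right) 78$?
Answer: $\frac{59376553}{6879067} \approx 8.6315$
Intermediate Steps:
$V = -4290$ ($V = \left(-18 - 37\right) 78 = \left(-55\right) 78 = -4290$)
$- \frac{34189}{-3757} + \frac{V}{9155} = - \frac{34189}{-3757} - \frac{4290}{9155} = \left(-34189\right) \left(- \frac{1}{3757}\right) - \frac{858}{1831} = \frac{34189}{3757} - \frac{858}{1831} = \frac{59376553}{6879067}$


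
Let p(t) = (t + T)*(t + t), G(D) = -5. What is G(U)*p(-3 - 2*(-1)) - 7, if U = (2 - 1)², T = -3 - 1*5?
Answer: -97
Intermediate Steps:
T = -8 (T = -3 - 5 = -8)
U = 1 (U = 1² = 1)
p(t) = 2*t*(-8 + t) (p(t) = (t - 8)*(t + t) = (-8 + t)*(2*t) = 2*t*(-8 + t))
G(U)*p(-3 - 2*(-1)) - 7 = -10*(-3 - 2*(-1))*(-8 + (-3 - 2*(-1))) - 7 = -10*(-3 + 2)*(-8 + (-3 + 2)) - 7 = -10*(-1)*(-8 - 1) - 7 = -10*(-1)*(-9) - 7 = -5*18 - 7 = -90 - 7 = -97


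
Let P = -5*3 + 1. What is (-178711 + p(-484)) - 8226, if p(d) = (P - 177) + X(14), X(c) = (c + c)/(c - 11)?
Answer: -561356/3 ≈ -1.8712e+5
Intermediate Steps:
X(c) = 2*c/(-11 + c) (X(c) = (2*c)/(-11 + c) = 2*c/(-11 + c))
P = -14 (P = -15 + 1 = -14)
p(d) = -545/3 (p(d) = (-14 - 177) + 2*14/(-11 + 14) = -191 + 2*14/3 = -191 + 2*14*(1/3) = -191 + 28/3 = -545/3)
(-178711 + p(-484)) - 8226 = (-178711 - 545/3) - 8226 = -536678/3 - 8226 = -561356/3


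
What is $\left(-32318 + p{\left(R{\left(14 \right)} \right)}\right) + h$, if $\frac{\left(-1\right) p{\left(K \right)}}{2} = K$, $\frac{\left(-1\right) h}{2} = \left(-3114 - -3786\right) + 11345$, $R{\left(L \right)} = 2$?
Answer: $-56356$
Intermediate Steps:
$h = -24034$ ($h = - 2 \left(\left(-3114 - -3786\right) + 11345\right) = - 2 \left(\left(-3114 + 3786\right) + 11345\right) = - 2 \left(672 + 11345\right) = \left(-2\right) 12017 = -24034$)
$p{\left(K \right)} = - 2 K$
$\left(-32318 + p{\left(R{\left(14 \right)} \right)}\right) + h = \left(-32318 - 4\right) - 24034 = -32322 - 24034 = -56356$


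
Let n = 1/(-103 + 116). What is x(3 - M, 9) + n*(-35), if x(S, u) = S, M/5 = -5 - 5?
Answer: 654/13 ≈ 50.308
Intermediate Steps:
n = 1/13 ≈ 0.076923
M = -50 (M = 5*(-5 - 5) = 5*(-10) = -50)
x(3 - M, 9) + n*(-35) = (3 - 1*(-50)) + (1/13)*(-35) = (3 + 50) - 35/13 = 53 - 35/13 = 654/13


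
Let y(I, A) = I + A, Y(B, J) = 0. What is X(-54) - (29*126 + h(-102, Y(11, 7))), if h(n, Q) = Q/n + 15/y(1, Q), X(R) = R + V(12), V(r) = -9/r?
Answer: -14895/4 ≈ -3723.8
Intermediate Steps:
y(I, A) = A + I
X(R) = -3/4 + R (X(R) = R - 9/12 = R - 9*1/12 = R - 3/4 = -3/4 + R)
h(n, Q) = 15/(1 + Q) + Q/n (h(n, Q) = Q/n + 15/(Q + 1) = Q/n + 15/(1 + Q) = 15/(1 + Q) + Q/n)
X(-54) - (29*126 + h(-102, Y(11, 7))) = (-3/4 - 54) - (29*126 + (15/(1 + 0) + 0/(-102))) = -219/4 - (3654 + (15/1 + 0*(-1/102))) = -219/4 - (3654 + (15*1 + 0)) = -219/4 - (3654 + (15 + 0)) = -219/4 - (3654 + 15) = -219/4 - 1*3669 = -219/4 - 3669 = -14895/4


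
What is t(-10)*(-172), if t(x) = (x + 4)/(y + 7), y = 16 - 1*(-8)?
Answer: 1032/31 ≈ 33.290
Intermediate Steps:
y = 24 (y = 16 + 8 = 24)
t(x) = 4/31 + x/31 (t(x) = (x + 4)/(24 + 7) = (4 + x)/31 = (4 + x)*(1/31) = 4/31 + x/31)
t(-10)*(-172) = (4/31 + (1/31)*(-10))*(-172) = (4/31 - 10/31)*(-172) = -6/31*(-172) = 1032/31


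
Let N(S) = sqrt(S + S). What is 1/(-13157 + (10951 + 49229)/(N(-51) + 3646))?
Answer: (-sqrt(102) + 3646*I)/(59*(-812038*I + 223*sqrt(102))) ≈ -7.6101e-5 + 2.6478e-10*I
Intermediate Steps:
N(S) = sqrt(2)*sqrt(S) (N(S) = sqrt(2*S) = sqrt(2)*sqrt(S))
1/(-13157 + (10951 + 49229)/(N(-51) + 3646)) = 1/(-13157 + (10951 + 49229)/(sqrt(2)*sqrt(-51) + 3646)) = 1/(-13157 + 60180/(sqrt(2)*(I*sqrt(51)) + 3646)) = 1/(-13157 + 60180/(I*sqrt(102) + 3646)) = 1/(-13157 + 60180/(3646 + I*sqrt(102)))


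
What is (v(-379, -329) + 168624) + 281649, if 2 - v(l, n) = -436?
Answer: 450711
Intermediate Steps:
v(l, n) = 438 (v(l, n) = 2 - 1*(-436) = 2 + 436 = 438)
(v(-379, -329) + 168624) + 281649 = (438 + 168624) + 281649 = 169062 + 281649 = 450711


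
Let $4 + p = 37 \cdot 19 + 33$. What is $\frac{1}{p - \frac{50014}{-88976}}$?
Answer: $\frac{44488}{32590223} \approx 0.0013651$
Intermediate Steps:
$p = 732$ ($p = -4 + \left(37 \cdot 19 + 33\right) = -4 + \left(703 + 33\right) = -4 + 736 = 732$)
$\frac{1}{p - \frac{50014}{-88976}} = \frac{1}{732 - \frac{50014}{-88976}} = \frac{1}{732 - - \frac{25007}{44488}} = \frac{1}{732 + \frac{25007}{44488}} = \frac{1}{\frac{32590223}{44488}} = \frac{44488}{32590223}$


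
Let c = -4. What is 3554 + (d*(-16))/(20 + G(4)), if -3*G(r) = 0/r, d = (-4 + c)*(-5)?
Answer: 3522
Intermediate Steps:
d = 40 (d = (-4 - 4)*(-5) = -8*(-5) = 40)
G(r) = 0 (G(r) = -0/r = -⅓*0 = 0)
3554 + (d*(-16))/(20 + G(4)) = 3554 + (40*(-16))/(20 + 0) = 3554 - 640/20 = 3554 - 640*1/20 = 3554 - 32 = 3522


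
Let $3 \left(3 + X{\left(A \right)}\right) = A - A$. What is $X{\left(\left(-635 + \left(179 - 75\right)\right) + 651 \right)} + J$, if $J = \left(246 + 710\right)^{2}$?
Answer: $913933$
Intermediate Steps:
$X{\left(A \right)} = -3$ ($X{\left(A \right)} = -3 + \frac{A - A}{3} = -3 + \frac{1}{3} \cdot 0 = -3 + 0 = -3$)
$J = 913936$ ($J = 956^{2} = 913936$)
$X{\left(\left(-635 + \left(179 - 75\right)\right) + 651 \right)} + J = -3 + 913936 = 913933$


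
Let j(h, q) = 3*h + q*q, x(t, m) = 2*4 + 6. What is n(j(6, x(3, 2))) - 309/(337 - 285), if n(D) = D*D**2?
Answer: 509617579/52 ≈ 9.8003e+6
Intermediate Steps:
x(t, m) = 14 (x(t, m) = 8 + 6 = 14)
j(h, q) = q**2 + 3*h (j(h, q) = 3*h + q**2 = q**2 + 3*h)
n(D) = D**3
n(j(6, x(3, 2))) - 309/(337 - 285) = (14**2 + 3*6)**3 - 309/(337 - 285) = (196 + 18)**3 - 309/52 = 214**3 + (1/52)*(-309) = 9800344 - 309/52 = 509617579/52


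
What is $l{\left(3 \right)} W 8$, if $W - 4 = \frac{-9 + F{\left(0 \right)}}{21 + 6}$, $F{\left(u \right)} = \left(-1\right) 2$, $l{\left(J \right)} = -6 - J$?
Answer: $- \frac{776}{3} \approx -258.67$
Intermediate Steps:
$F{\left(u \right)} = -2$
$W = \frac{97}{27}$ ($W = 4 + \frac{-9 - 2}{21 + 6} = 4 - \frac{11}{27} = \frac{97}{27} \approx 3.5926$)
$l{\left(3 \right)} W 8 = \left(-6 - 3\right) \frac{97}{27} \cdot 8 = \left(-9\right) \frac{97}{27} \cdot 8 = \left(- \frac{97}{3}\right) 8 = - \frac{776}{3}$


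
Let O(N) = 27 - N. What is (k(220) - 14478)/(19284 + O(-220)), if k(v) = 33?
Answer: -14445/19531 ≈ -0.73959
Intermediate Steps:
(k(220) - 14478)/(19284 + O(-220)) = (33 - 14478)/(19284 + (27 - 1*(-220))) = -14445/(19284 + (27 + 220)) = -14445/(19284 + 247) = -14445/19531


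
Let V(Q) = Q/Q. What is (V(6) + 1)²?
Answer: 4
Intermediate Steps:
V(Q) = 1
(V(6) + 1)² = (1 + 1)² = 2² = 4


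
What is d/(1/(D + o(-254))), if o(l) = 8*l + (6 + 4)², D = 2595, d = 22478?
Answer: 14902914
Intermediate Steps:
o(l) = 100 + 8*l (o(l) = 8*l + 10² = 8*l + 100 = 100 + 8*l)
d/(1/(D + o(-254))) = 22478/(1/(2595 + (100 + 8*(-254)))) = 22478/(1/(2595 + (100 - 2032))) = 22478/(1/(2595 - 1932)) = 22478/(1/663) = 22478*663 = 14902914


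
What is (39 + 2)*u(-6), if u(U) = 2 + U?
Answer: -164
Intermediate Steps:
(39 + 2)*u(-6) = (39 + 2)*(2 - 6) = 41*(-4) = -164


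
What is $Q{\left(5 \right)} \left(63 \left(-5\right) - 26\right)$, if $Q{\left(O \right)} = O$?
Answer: $-1705$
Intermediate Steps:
$Q{\left(5 \right)} \left(63 \left(-5\right) - 26\right) = 5 \left(63 \left(-5\right) - 26\right) = 5 \left(-315 - 26\right) = 5 \left(-341\right) = -1705$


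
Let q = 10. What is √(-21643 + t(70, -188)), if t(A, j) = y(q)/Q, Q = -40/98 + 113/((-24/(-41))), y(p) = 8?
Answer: I*√1110695253442171/226537 ≈ 147.12*I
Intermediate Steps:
Q = 226537/1176 (Q = -40*1/98 + 113/((-24*(-1/41))) = -20/49 + 113/(24/41) = -20/49 + 113*(41/24) = -20/49 + 4633/24 = 226537/1176 ≈ 192.63)
t(A, j) = 9408/226537 (t(A, j) = 8/(226537/1176) = 8*(1176/226537) = 9408/226537)
√(-21643 + t(70, -188)) = √(-21643 + 9408/226537) = √(-4902930883/226537) = I*√1110695253442171/226537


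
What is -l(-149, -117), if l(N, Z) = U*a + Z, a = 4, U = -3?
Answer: 129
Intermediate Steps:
l(N, Z) = -12 + Z (l(N, Z) = -3*4 + Z = -12 + Z)
-l(-149, -117) = -(-12 - 117) = -1*(-129) = 129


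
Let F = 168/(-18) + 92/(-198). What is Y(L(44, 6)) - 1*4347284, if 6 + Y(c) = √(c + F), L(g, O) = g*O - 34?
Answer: -4347290 + 10*√2398/33 ≈ -4.3473e+6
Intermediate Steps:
F = -970/99 (F = 168*(-1/18) + 92*(-1/198) = -28/3 - 46/99 = -970/99 ≈ -9.7980)
L(g, O) = -34 + O*g (L(g, O) = O*g - 34 = -34 + O*g)
Y(c) = -6 + √(-970/99 + c) (Y(c) = -6 + √(c - 970/99) = -6 + √(-970/99 + c))
Y(L(44, 6)) - 1*4347284 = (-6 + √(-10670 + 1089*(-34 + 6*44))/33) - 1*4347284 = (-6 + √(-10670 + 1089*(-34 + 264))/33) - 4347284 = (-6 + √(-10670 + 1089*230)/33) - 4347284 = (-6 + √(-10670 + 250470)/33) - 4347284 = (-6 + √239800/33) - 4347284 = (-6 + (10*√2398)/33) - 4347284 = (-6 + 10*√2398/33) - 4347284 = -4347290 + 10*√2398/33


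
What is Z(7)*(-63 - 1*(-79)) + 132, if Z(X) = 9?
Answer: 276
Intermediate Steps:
Z(7)*(-63 - 1*(-79)) + 132 = 9*(-63 - 1*(-79)) + 132 = 9*(-63 + 79) + 132 = 9*16 + 132 = 144 + 132 = 276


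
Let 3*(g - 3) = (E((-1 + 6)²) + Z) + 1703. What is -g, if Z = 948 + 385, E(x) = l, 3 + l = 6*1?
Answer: -1016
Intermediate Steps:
l = 3 (l = -3 + 6*1 = -3 + 6 = 3)
E(x) = 3
Z = 1333
g = 1016 (g = 3 + ((3 + 1333) + 1703)/3 = 3 + (1336 + 1703)/3 = 3 + (⅓)*3039 = 3 + 1013 = 1016)
-g = -1*1016 = -1016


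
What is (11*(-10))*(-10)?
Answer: 1100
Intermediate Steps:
(11*(-10))*(-10) = -110*(-10) = 1100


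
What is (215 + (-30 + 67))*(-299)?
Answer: -75348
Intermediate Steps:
(215 + (-30 + 67))*(-299) = (215 + 37)*(-299) = 252*(-299) = -75348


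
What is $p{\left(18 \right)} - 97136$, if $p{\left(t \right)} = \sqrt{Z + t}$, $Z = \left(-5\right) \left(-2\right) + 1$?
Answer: $-97136 + \sqrt{29} \approx -97131.0$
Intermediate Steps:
$Z = 11$ ($Z = 10 + 1 = 11$)
$p{\left(t \right)} = \sqrt{11 + t}$
$p{\left(18 \right)} - 97136 = \sqrt{11 + 18} - 97136 = \sqrt{29} - 97136 = -97136 + \sqrt{29}$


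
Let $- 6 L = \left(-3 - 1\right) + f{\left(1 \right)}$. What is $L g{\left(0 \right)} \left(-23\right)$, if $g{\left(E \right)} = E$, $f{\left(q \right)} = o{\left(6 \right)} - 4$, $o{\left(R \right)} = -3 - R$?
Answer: $0$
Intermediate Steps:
$f{\left(q \right)} = -13$ ($f{\left(q \right)} = \left(-3 - 6\right) - 4 = -9 - 4 = -13$)
$L = \frac{17}{6}$ ($L = - \frac{\left(-3 - 1\right) - 13}{6} = - \frac{-4 - 13}{6} = \left(- \frac{1}{6}\right) \left(-17\right) = \frac{17}{6} \approx 2.8333$)
$L g{\left(0 \right)} \left(-23\right) = \frac{17}{6} \cdot 0 \left(-23\right) = 0 \left(-23\right) = 0$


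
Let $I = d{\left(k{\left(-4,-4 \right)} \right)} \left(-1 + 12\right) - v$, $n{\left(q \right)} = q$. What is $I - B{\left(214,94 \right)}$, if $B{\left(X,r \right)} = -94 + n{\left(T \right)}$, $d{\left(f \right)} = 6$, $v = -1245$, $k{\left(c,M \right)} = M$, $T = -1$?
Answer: $1406$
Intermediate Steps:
$B{\left(X,r \right)} = -95$ ($B{\left(X,r \right)} = -94 - 1 = -95$)
$I = 1311$ ($I = 6 \left(-1 + 12\right) - -1245 = 6 \cdot 11 + 1245 = 66 + 1245 = 1311$)
$I - B{\left(214,94 \right)} = 1311 - -95 = 1311 + 95 = 1406$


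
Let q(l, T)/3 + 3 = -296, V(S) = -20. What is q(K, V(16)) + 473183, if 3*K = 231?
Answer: 472286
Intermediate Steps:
K = 77 (K = (⅓)*231 = 77)
q(l, T) = -897 (q(l, T) = -9 + 3*(-296) = -9 - 888 = -897)
q(K, V(16)) + 473183 = -897 + 473183 = 472286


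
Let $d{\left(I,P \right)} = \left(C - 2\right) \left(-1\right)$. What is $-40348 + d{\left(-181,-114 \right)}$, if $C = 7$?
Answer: $-40353$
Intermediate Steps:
$d{\left(I,P \right)} = -5$ ($d{\left(I,P \right)} = \left(7 - 2\right) \left(-1\right) = 5 \left(-1\right) = -5$)
$-40348 + d{\left(-181,-114 \right)} = -40348 - 5 = -40353$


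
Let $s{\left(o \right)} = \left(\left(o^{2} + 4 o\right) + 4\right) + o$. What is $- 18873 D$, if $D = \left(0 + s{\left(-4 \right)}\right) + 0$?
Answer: $0$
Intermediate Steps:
$s{\left(o \right)} = 4 + o^{2} + 5 o$ ($s{\left(o \right)} = \left(4 + o^{2} + 4 o\right) + o = 4 + o^{2} + 5 o$)
$D = 0$ ($D = \left(0 + \left(4 + \left(-4\right)^{2} + 5 \left(-4\right)\right)\right) + 0 = \left(0 + \left(4 + 16 - 20\right)\right) + 0 = \left(0 + 0\right) + 0 = 0 + 0 = 0$)
$- 18873 D = \left(-18873\right) 0 = 0$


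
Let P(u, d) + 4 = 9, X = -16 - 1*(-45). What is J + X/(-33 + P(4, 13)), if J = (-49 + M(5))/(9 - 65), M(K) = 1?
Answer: -5/28 ≈ -0.17857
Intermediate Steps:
X = 29 (X = -16 + 45 = 29)
P(u, d) = 5 (P(u, d) = -4 + 9 = 5)
J = 6/7 (J = (-49 + 1)/(9 - 65) = -48/(-56) = -48*(-1/56) = 6/7 ≈ 0.85714)
J + X/(-33 + P(4, 13)) = 6/7 + 29/(-33 + 5) = 6/7 + 29/(-28) = 6/7 - 1/28*29 = 6/7 - 29/28 = -5/28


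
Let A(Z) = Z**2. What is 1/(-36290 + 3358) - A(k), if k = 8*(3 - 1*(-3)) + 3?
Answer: -85656133/32932 ≈ -2601.0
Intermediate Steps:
k = 51 (k = 8*(3 + 3) + 3 = 8*6 + 3 = 48 + 3 = 51)
1/(-36290 + 3358) - A(k) = 1/(-36290 + 3358) - 1*51**2 = 1/(-32932) - 1*2601 = -1/32932 - 2601 = -85656133/32932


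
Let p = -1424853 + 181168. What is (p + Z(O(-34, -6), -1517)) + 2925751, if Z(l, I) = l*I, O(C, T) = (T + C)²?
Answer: -745134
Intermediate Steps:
O(C, T) = (C + T)²
p = -1243685
Z(l, I) = I*l
(p + Z(O(-34, -6), -1517)) + 2925751 = (-1243685 - 1517*(-34 - 6)²) + 2925751 = (-1243685 - 1517*(-40)²) + 2925751 = (-1243685 - 1517*1600) + 2925751 = (-1243685 - 2427200) + 2925751 = -3670885 + 2925751 = -745134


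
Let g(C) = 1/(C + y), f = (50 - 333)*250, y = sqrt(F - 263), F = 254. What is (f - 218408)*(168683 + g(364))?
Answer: -6463069141553082/132505 + 867474*I/132505 ≈ -4.8776e+10 + 6.5467*I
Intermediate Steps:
y = 3*I (y = sqrt(254 - 263) = sqrt(-9) = 3*I ≈ 3.0*I)
f = -70750 (f = -283*250 = -70750)
g(C) = 1/(C + 3*I)
(f - 218408)*(168683 + g(364)) = (-70750 - 218408)*(168683 + 1/(364 + 3*I)) = -289158*(168683 + (364 - 3*I)/132505) = -48776038914 - 289158*(364 - 3*I)/132505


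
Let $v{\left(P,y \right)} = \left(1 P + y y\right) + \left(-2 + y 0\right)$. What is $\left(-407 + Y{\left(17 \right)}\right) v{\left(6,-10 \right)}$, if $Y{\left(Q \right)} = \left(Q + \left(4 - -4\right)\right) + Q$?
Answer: $-37960$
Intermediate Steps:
$v{\left(P,y \right)} = -2 + P + y^{2}$ ($v{\left(P,y \right)} = \left(P + y^{2}\right) + \left(-2 + 0\right) = \left(P + y^{2}\right) - 2 = -2 + P + y^{2}$)
$Y{\left(Q \right)} = 8 + 2 Q$ ($Y{\left(Q \right)} = \left(Q + \left(4 + 4\right)\right) + Q = \left(Q + 8\right) + Q = \left(8 + Q\right) + Q = 8 + 2 Q$)
$\left(-407 + Y{\left(17 \right)}\right) v{\left(6,-10 \right)} = \left(-407 + \left(8 + 2 \cdot 17\right)\right) \left(-2 + 6 + \left(-10\right)^{2}\right) = \left(-407 + \left(8 + 34\right)\right) \left(-2 + 6 + 100\right) = \left(-407 + 42\right) 104 = \left(-365\right) 104 = -37960$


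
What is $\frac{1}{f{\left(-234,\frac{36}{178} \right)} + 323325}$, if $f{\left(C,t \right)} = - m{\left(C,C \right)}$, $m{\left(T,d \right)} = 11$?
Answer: $\frac{1}{323314} \approx 3.093 \cdot 10^{-6}$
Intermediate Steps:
$f{\left(C,t \right)} = -11$ ($f{\left(C,t \right)} = \left(-1\right) 11 = -11$)
$\frac{1}{f{\left(-234,\frac{36}{178} \right)} + 323325} = \frac{1}{-11 + 323325} = \frac{1}{323314}$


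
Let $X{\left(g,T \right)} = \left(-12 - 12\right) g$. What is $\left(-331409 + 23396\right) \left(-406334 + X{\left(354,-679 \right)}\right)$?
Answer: $127773032790$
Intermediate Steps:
$X{\left(g,T \right)} = - 24 g$
$\left(-331409 + 23396\right) \left(-406334 + X{\left(354,-679 \right)}\right) = \left(-331409 + 23396\right) \left(-406334 - 8496\right) = - 308013 \left(-406334 - 8496\right) = \left(-308013\right) \left(-414830\right) = 127773032790$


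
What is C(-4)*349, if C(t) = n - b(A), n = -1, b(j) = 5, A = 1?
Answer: -2094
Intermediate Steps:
C(t) = -6 (C(t) = -1 - 1*5 = -1 - 5 = -6)
C(-4)*349 = -6*349 = -2094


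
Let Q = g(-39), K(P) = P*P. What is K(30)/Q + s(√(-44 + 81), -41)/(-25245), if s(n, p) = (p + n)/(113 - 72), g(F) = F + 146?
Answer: 22720607/2701215 - √37/1035045 ≈ 8.4113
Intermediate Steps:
g(F) = 146 + F
s(n, p) = n/41 + p/41 (s(n, p) = (n + p)/41 = (n + p)*(1/41) = n/41 + p/41)
K(P) = P²
Q = 107 (Q = 146 - 39 = 107)
K(30)/Q + s(√(-44 + 81), -41)/(-25245) = 30²/107 + (√(-44 + 81)/41 + (1/41)*(-41))/(-25245) = 900*(1/107) + (√37/41 - 1)*(-1/25245) = 900/107 + (-1 + √37/41)*(-1/25245) = 900/107 + (1/25245 - √37/1035045) = 22720607/2701215 - √37/1035045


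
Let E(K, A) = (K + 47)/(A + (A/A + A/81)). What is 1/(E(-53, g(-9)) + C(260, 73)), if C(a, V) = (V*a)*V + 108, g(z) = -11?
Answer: 821/1137617494 ≈ 7.2168e-7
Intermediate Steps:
C(a, V) = 108 + a*V² (C(a, V) = a*V² + 108 = 108 + a*V²)
E(K, A) = (47 + K)/(1 + 82*A/81) (E(K, A) = (47 + K)/(A + (1 + A*(1/81))) = (47 + K)/(A + (1 + A/81)) = (47 + K)/(1 + 82*A/81))
1/(E(-53, g(-9)) + C(260, 73)) = 1/(81*(47 - 53)/(81 + 82*(-11)) + (108 + 260*73²)) = 1/(81*(-6)/(81 - 902) + (108 + 260*5329)) = 1/(81*(-6)/(-821) + (108 + 1385540)) = 1/(81*(-1/821)*(-6) + 1385648) = 1/(486/821 + 1385648) = 1/(1137617494/821) = 821/1137617494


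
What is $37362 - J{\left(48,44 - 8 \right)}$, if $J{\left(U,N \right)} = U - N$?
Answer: $37350$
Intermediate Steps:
$37362 - J{\left(48,44 - 8 \right)} = 37362 - \left(48 - \left(44 - 8\right)\right) = 37362 - \left(48 - 36\right) = 37362 - 12 = 37350$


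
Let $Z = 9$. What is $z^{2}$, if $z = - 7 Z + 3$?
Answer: $3600$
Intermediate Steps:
$z = -60$ ($z = \left(-7\right) 9 + 3 = -63 + 3 = -60$)
$z^{2} = \left(-60\right)^{2} = 3600$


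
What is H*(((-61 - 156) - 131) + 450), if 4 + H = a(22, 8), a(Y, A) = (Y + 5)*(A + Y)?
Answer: 82212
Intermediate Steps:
a(Y, A) = (5 + Y)*(A + Y)
H = 806 (H = -4 + (22² + 5*8 + 5*22 + 8*22) = -4 + (484 + 40 + 110 + 176) = -4 + 810 = 806)
H*(((-61 - 156) - 131) + 450) = 806*(((-61 - 156) - 131) + 450) = 806*((-217 - 131) + 450) = 806*(-348 + 450) = 806*102 = 82212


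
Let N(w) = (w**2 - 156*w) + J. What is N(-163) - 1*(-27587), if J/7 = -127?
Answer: 78695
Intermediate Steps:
J = -889 (J = 7*(-127) = -889)
N(w) = -889 + w**2 - 156*w (N(w) = (w**2 - 156*w) - 889 = -889 + w**2 - 156*w)
N(-163) - 1*(-27587) = (-889 + (-163)**2 - 156*(-163)) - 1*(-27587) = (-889 + 26569 + 25428) + 27587 = 51108 + 27587 = 78695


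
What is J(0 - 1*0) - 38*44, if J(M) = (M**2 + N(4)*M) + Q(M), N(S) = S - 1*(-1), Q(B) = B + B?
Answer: -1672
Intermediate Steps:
Q(B) = 2*B
N(S) = 1 + S (N(S) = S + 1 = 1 + S)
J(M) = M**2 + 7*M (J(M) = (M**2 + (1 + 4)*M) + 2*M = (M**2 + 5*M) + 2*M = M**2 + 7*M)
J(0 - 1*0) - 38*44 = (0 - 1*0)*(7 + (0 - 1*0)) - 38*44 = (0 + 0)*(7 + (0 + 0)) - 1672 = 0*(7 + 0) - 1672 = 0*7 - 1672 = 0 - 1672 = -1672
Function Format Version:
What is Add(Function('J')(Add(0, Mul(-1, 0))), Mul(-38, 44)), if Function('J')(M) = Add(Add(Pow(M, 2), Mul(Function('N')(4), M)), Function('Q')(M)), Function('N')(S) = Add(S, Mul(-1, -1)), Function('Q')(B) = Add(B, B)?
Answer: -1672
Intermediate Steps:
Function('Q')(B) = Mul(2, B)
Function('N')(S) = Add(1, S) (Function('N')(S) = Add(S, 1) = Add(1, S))
Function('J')(M) = Add(Pow(M, 2), Mul(7, M)) (Function('J')(M) = Add(Add(Pow(M, 2), Mul(Add(1, 4), M)), Mul(2, M)) = Add(Add(Pow(M, 2), Mul(5, M)), Mul(2, M)) = Add(Pow(M, 2), Mul(7, M)))
Add(Function('J')(Add(0, Mul(-1, 0))), Mul(-38, 44)) = Add(Mul(Add(0, Mul(-1, 0)), Add(7, Add(0, Mul(-1, 0)))), Mul(-38, 44)) = Add(Mul(Add(0, 0), Add(7, Add(0, 0))), -1672) = Add(Mul(0, Add(7, 0)), -1672) = Add(Mul(0, 7), -1672) = Add(0, -1672) = -1672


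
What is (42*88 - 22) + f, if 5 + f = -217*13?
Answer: 848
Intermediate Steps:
f = -2826 (f = -5 - 217*13 = -5 - 2821 = -2826)
(42*88 - 22) + f = (42*88 - 22) - 2826 = (3696 - 22) - 2826 = 3674 - 2826 = 848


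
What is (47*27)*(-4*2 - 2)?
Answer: -12690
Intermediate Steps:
(47*27)*(-4*2 - 2) = 1269*(-8 - 2) = 1269*(-10) = -12690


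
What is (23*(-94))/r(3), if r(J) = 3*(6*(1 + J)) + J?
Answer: -2162/75 ≈ -28.827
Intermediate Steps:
r(J) = 18 + 19*J (r(J) = 3*(6 + 6*J) + J = (18 + 18*J) + J = 18 + 19*J)
(23*(-94))/r(3) = (23*(-94))/(18 + 19*3) = -2162/(18 + 57) = -2162/75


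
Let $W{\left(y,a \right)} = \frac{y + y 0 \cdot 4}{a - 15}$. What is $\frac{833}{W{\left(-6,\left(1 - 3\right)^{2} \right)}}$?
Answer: $\frac{9163}{6} \approx 1527.2$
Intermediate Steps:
$W{\left(y,a \right)} = \frac{y}{-15 + a}$ ($W{\left(y,a \right)} = \frac{y + 0 \cdot 4}{-15 + a} = \frac{y + 0}{-15 + a} = \frac{y}{-15 + a}$)
$\frac{833}{W{\left(-6,\left(1 - 3\right)^{2} \right)}} = \frac{833}{\left(-6\right) \frac{1}{-15 + \left(1 - 3\right)^{2}}} = \frac{833}{\left(-6\right) \frac{1}{-15 + \left(-2\right)^{2}}} = \frac{833}{\left(-6\right) \frac{1}{-15 + 4}} = \frac{833}{\left(-6\right) \frac{1}{-11}} = \frac{833}{\left(-6\right) \left(- \frac{1}{11}\right)} = \frac{833}{\frac{6}{11}} = 833 \cdot \frac{11}{6} = \frac{9163}{6}$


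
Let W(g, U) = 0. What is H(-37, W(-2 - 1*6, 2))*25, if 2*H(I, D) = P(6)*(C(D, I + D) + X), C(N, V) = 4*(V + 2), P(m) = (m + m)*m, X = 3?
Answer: -123300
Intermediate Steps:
P(m) = 2*m² (P(m) = (2*m)*m = 2*m²)
C(N, V) = 8 + 4*V (C(N, V) = 4*(2 + V) = 8 + 4*V)
H(I, D) = 396 + 144*D + 144*I (H(I, D) = ((2*6²)*((8 + 4*(I + D)) + 3))/2 = ((2*36)*((8 + 4*(D + I)) + 3))/2 = (72*((8 + (4*D + 4*I)) + 3))/2 = (72*((8 + 4*D + 4*I) + 3))/2 = (72*(11 + 4*D + 4*I))/2 = (792 + 288*D + 288*I)/2 = 396 + 144*D + 144*I)
H(-37, W(-2 - 1*6, 2))*25 = (396 + 144*0 + 144*(-37))*25 = (396 + 0 - 5328)*25 = -4932*25 = -123300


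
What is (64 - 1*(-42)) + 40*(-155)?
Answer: -6094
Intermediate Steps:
(64 - 1*(-42)) + 40*(-155) = (64 + 42) - 6200 = 106 - 6200 = -6094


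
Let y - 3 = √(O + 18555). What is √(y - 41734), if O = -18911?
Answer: √(-41731 + 2*I*√89) ≈ 0.0462 + 204.28*I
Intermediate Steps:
y = 3 + 2*I*√89 (y = 3 + √(-18911 + 18555) = 3 + √(-356) = 3 + 2*I*√89 ≈ 3.0 + 18.868*I)
√(y - 41734) = √((3 + 2*I*√89) - 41734) = √(-41731 + 2*I*√89)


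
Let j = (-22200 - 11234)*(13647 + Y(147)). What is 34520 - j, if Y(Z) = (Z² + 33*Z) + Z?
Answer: 1345886756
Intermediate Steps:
Y(Z) = Z² + 34*Z
j = -1345852236 (j = (-22200 - 11234)*(13647 + 147*(34 + 147)) = -33434*(13647 + 147*181) = -33434*(13647 + 26607) = -33434*40254 = -1345852236)
34520 - j = 34520 - 1*(-1345852236) = 34520 + 1345852236 = 1345886756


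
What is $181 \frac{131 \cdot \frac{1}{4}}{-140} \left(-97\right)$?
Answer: $\frac{2299967}{560} \approx 4107.1$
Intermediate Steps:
$181 \frac{131 \cdot \frac{1}{4}}{-140} \left(-97\right) = 181 \cdot 131 \cdot \frac{1}{4} \left(- \frac{1}{140}\right) \left(-97\right) = 181 \cdot \frac{131}{4} \left(- \frac{1}{140}\right) \left(-97\right) = 181 \left(- \frac{131}{560}\right) \left(-97\right) = \left(- \frac{23711}{560}\right) \left(-97\right) = \frac{2299967}{560}$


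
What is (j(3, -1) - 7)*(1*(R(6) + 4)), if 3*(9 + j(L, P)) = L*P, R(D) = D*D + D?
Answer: -782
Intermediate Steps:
R(D) = D + D² (R(D) = D² + D = D + D²)
j(L, P) = -9 + L*P/3 (j(L, P) = -9 + (L*P)/3 = -9 + L*P/3)
(j(3, -1) - 7)*(1*(R(6) + 4)) = ((-9 + (⅓)*3*(-1)) - 7)*(1*(6*(1 + 6) + 4)) = ((-9 - 1) - 7)*(1*(6*7 + 4)) = (-10 - 7)*(1*(42 + 4)) = -17*46 = -782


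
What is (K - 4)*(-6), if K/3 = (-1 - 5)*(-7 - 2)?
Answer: -948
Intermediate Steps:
K = 162 (K = 3*((-1 - 5)*(-7 - 2)) = 3*(-6*(-9)) = 3*54 = 162)
(K - 4)*(-6) = (162 - 4)*(-6) = 158*(-6) = -948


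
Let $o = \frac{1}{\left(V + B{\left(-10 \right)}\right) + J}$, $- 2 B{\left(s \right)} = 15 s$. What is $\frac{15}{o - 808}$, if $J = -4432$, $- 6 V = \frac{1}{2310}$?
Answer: $- \frac{905820315}{48793534828} \approx -0.018564$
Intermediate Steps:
$V = - \frac{1}{13860}$ ($V = - \frac{1}{6 \cdot 2310} = \left(- \frac{1}{6}\right) \frac{1}{2310} = - \frac{1}{13860} \approx -7.215 \cdot 10^{-5}$)
$B{\left(s \right)} = - \frac{15 s}{2}$
$o = - \frac{13860}{60388021}$ ($o = \frac{1}{\left(- \frac{1}{13860} - -75\right) - 4432} = \frac{1}{\left(- \frac{1}{13860} + 75\right) - 4432} = \frac{1}{\frac{1039499}{13860} - 4432} = \frac{1}{- \frac{60388021}{13860}} = - \frac{13860}{60388021} \approx -0.00022952$)
$\frac{15}{o - 808} = \frac{15}{- \frac{13860}{60388021} - 808} = \frac{15}{- \frac{48793534828}{60388021}} = 15 \left(- \frac{60388021}{48793534828}\right) = - \frac{905820315}{48793534828}$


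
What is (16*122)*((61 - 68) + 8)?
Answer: 1952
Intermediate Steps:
(16*122)*((61 - 68) + 8) = 1952*(-7 + 8) = 1952*1 = 1952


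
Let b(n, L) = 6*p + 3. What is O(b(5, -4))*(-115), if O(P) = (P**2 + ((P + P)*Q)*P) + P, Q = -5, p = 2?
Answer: 231150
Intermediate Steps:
b(n, L) = 15 (b(n, L) = 6*2 + 3 = 12 + 3 = 15)
O(P) = P - 9*P**2 (O(P) = (P**2 + ((P + P)*(-5))*P) + P = (P**2 + ((2*P)*(-5))*P) + P = (P**2 + (-10*P)*P) + P = (P**2 - 10*P**2) + P = -9*P**2 + P = P - 9*P**2)
O(b(5, -4))*(-115) = (15*(1 - 9*15))*(-115) = (15*(1 - 135))*(-115) = (15*(-134))*(-115) = -2010*(-115) = 231150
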